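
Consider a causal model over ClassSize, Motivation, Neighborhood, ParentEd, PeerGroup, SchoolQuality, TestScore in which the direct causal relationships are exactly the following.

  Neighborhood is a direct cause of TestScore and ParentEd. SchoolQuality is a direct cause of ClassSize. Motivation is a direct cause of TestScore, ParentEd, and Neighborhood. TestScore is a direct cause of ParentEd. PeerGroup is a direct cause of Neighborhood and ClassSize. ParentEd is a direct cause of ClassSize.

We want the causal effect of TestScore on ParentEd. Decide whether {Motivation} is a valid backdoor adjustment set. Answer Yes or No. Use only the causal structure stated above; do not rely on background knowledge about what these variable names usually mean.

No

Backdoor paths from TestScore to ParentEd (paths whose first edge points into TestScore):
  P1: TestScore <- Motivation -> Neighborhood <- PeerGroup -> ClassSize <- ParentEd
  P2: TestScore <- Motivation -> Neighborhood -> ParentEd
  P3: TestScore <- Motivation -> ParentEd
  P4: TestScore <- Neighborhood <- PeerGroup -> ClassSize <- ParentEd
  P5: TestScore <- Neighborhood <- Motivation -> ParentEd
  P6: TestScore <- Neighborhood -> ParentEd
Condition 1 (no descendant of TestScore in the set): holds — descendants of TestScore are {ClassSize, ParentEd}; none are in {Motivation}.
Condition 2 (every backdoor path blocked by {Motivation}):
  P1: blocked at fork node Motivation ∈ conditioning set.
  P2: blocked at fork node Motivation ∈ conditioning set.
  P3: blocked at fork node Motivation ∈ conditioning set.
  P4: blocked at collider ClassSize (neither it nor any descendant is in the conditioning set).
  P5: blocked at fork node Motivation ∈ conditioning set.
  P6: open — no interior node is in the conditioning set.
{Motivation} does not satisfy the backdoor criterion.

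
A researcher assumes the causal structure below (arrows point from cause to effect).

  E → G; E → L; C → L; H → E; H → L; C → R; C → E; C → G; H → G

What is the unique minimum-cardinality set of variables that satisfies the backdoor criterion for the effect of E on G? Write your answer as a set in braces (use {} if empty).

{C, H}

Variables eligible for adjustment (non-descendants of E, excluding E and G): {C, H, R}.
Backdoor paths from E to G:
  P1: E <- C -> G
  P2: E <- C -> L <- H -> G
  P3: E <- H -> G
  P4: E <- H -> L <- C -> G
The empty set is not sufficient: P1 (E <- C -> G) has no collider blocking it and no conditioned non-collider, so it is open.
Try {C, H}:
  P1: blocked at fork node C ∈ conditioning set.
  P2: blocked at fork node C ∈ conditioning set.
  P3: blocked at fork node H ∈ conditioning set.
  P4: blocked at fork node H ∈ conditioning set.
{C, H} contains no descendant of E and blocks every backdoor path.
Every element of {C, H} is needed (dropping C leaves P1 open; dropping H leaves P3 open), so no proper subset is valid.
Among all size-2 subsets of the eligible variables, only {C, H} blocks every backdoor path, so it is the unique smallest valid adjustment set.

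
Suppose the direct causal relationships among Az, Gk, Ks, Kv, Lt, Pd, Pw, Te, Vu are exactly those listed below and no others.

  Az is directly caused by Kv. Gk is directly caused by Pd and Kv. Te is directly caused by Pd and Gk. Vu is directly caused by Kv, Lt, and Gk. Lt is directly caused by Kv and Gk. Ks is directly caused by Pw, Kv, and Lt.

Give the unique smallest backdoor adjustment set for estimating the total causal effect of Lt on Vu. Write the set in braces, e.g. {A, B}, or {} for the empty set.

{Gk, Kv}

Variables eligible for adjustment (non-descendants of Lt, excluding Lt and Vu): {Az, Gk, Kv, Pd, Pw, Te}.
Backdoor paths from Lt to Vu:
  P1: Lt <- Kv -> Gk -> Vu
  P2: Lt <- Kv -> Vu
  P3: Lt <- Gk <- Kv -> Vu
  P4: Lt <- Gk -> Vu
The empty set is not sufficient: P1 (Lt <- Kv -> Gk -> Vu) has no collider blocking it and no conditioned non-collider, so it is open.
Try {Gk, Kv}:
  P1: blocked at fork node Kv ∈ conditioning set.
  P2: blocked at fork node Kv ∈ conditioning set.
  P3: blocked at chain node Gk ∈ conditioning set.
  P4: blocked at fork node Gk ∈ conditioning set.
{Gk, Kv} contains no descendant of Lt and blocks every backdoor path.
Every element of {Gk, Kv} is needed (dropping Gk leaves P4 open; dropping Kv leaves P2 open), so no proper subset is valid.
Among all size-2 subsets of the eligible variables, only {Gk, Kv} blocks every backdoor path, so it is the unique smallest valid adjustment set.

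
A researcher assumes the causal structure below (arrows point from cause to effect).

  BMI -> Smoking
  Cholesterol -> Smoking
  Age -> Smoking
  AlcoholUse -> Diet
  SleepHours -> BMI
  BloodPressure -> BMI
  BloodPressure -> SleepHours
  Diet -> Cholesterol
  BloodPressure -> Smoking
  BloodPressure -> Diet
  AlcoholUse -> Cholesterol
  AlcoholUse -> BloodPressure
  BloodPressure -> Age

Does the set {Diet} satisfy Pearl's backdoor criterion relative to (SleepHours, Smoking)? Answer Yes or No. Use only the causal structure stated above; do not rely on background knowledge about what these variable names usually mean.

No

Backdoor paths from SleepHours to Smoking (paths whose first edge points into SleepHours):
  P1: SleepHours <- BloodPressure <- AlcoholUse -> Diet -> Cholesterol -> Smoking
  P2: SleepHours <- BloodPressure <- AlcoholUse -> Cholesterol -> Smoking
  P3: SleepHours <- BloodPressure -> Age -> Smoking
  P4: SleepHours <- BloodPressure -> Diet <- AlcoholUse -> Cholesterol -> Smoking
  P5: SleepHours <- BloodPressure -> Diet -> Cholesterol -> Smoking
  P6: SleepHours <- BloodPressure -> BMI -> Smoking
  P7: SleepHours <- BloodPressure -> Smoking
Condition 1 (no descendant of SleepHours in the set): holds — descendants of SleepHours are {BMI, Smoking}; none are in {Diet}.
Condition 2 (every backdoor path blocked by {Diet}):
  P1: blocked at chain node Diet ∈ conditioning set.
  P2: open — no interior node is in the conditioning set.
  P3: open — no interior node is in the conditioning set.
  P4: open — collider(s) Diet are conditioned on (or have a conditioned descendant) and no non-collider on the path is in the set.
  P5: blocked at chain node Diet ∈ conditioning set.
  P6: open — no interior node is in the conditioning set.
  P7: open — no interior node is in the conditioning set.
{Diet} does not satisfy the backdoor criterion.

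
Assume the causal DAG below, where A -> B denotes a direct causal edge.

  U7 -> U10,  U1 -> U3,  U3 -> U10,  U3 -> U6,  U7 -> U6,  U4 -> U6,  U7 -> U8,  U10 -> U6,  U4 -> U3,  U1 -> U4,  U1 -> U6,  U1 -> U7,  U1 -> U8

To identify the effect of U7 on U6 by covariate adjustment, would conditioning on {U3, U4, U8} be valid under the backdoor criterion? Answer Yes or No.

Backdoor paths from U7 to U6 (paths whose first edge points into U7):
  P1: U7 <- U1 -> U4 -> U3 -> U10 -> U6
  P2: U7 <- U1 -> U4 -> U3 -> U6
  P3: U7 <- U1 -> U4 -> U6
  P4: U7 <- U1 -> U3 <- U4 -> U6
  P5: U7 <- U1 -> U3 -> U10 -> U6
  P6: U7 <- U1 -> U3 -> U6
  P7: U7 <- U1 -> U6
Condition 1 (no descendant of U7 in the set): FAILS — U8 is a descendant of U7.
Condition 2 (every backdoor path blocked by {U3, U4, U8}):
  P1: blocked at chain node U4 ∈ conditioning set.
  P2: blocked at chain node U4 ∈ conditioning set.
  P3: blocked at chain node U4 ∈ conditioning set.
  P4: blocked at fork node U4 ∈ conditioning set.
  P5: blocked at chain node U3 ∈ conditioning set.
  P6: blocked at chain node U3 ∈ conditioning set.
  P7: open — no interior node is in the conditioning set.
{U3, U4, U8} does not satisfy the backdoor criterion.

No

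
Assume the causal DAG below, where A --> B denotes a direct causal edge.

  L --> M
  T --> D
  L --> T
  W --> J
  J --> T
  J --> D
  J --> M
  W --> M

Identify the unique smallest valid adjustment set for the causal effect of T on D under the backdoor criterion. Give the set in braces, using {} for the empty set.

Variables eligible for adjustment (non-descendants of T, excluding T and D): {J, L, M, W}.
Backdoor paths from T to D:
  P1: T <- L -> M <- W -> J -> D
  P2: T <- L -> M <- J -> D
  P3: T <- J -> D
The empty set is not sufficient: P3 (T <- J -> D) has no collider blocking it and no conditioned non-collider, so it is open.
Try {J}:
  P1: blocked at collider M (neither it nor any descendant is in the conditioning set).
  P2: blocked at collider M (neither it nor any descendant is in the conditioning set).
  P3: blocked at fork node J ∈ conditioning set.
{J} contains no descendant of T and blocks every backdoor path.
No other singleton works — e.g. {W} leaves P3 open — so {J} is the unique smallest valid adjustment set.

{J}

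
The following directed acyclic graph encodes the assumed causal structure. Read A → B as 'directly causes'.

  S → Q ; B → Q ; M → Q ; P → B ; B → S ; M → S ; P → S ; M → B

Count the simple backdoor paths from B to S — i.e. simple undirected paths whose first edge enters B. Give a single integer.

3

A backdoor path from B to S is any simple undirected path whose first edge points into B (i.e. leaves B via a parent).
Parents of B: {M, P}.
Enumerating:
  P1: B <- M -> S
  P2: B <- M -> Q <- S
  P3: B <- P -> S
That exhausts the simple backdoor paths. Count: 3.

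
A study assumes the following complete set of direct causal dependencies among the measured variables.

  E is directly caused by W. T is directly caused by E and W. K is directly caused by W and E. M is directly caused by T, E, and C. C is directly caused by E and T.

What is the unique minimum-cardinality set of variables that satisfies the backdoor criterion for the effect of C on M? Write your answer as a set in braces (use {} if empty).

{E, T}

Variables eligible for adjustment (non-descendants of C, excluding C and M): {E, K, T, W}.
Backdoor paths from C to M:
  P1: C <- E <- W -> T -> M
  P2: C <- E -> K <- W -> T -> M
  P3: C <- E -> T -> M
  P4: C <- E -> M
  P5: C <- T <- W -> E -> M
  P6: C <- T <- W -> K <- E -> M
  P7: C <- T <- E -> M
  P8: C <- T -> M
The empty set is not sufficient: P1 (C <- E <- W -> T -> M) has no collider blocking it and no conditioned non-collider, so it is open.
Try {E, T}:
  P1: blocked at chain node E ∈ conditioning set.
  P2: blocked at fork node E ∈ conditioning set.
  P3: blocked at fork node E ∈ conditioning set.
  P4: blocked at fork node E ∈ conditioning set.
  P5: blocked at chain node T ∈ conditioning set.
  P6: blocked at chain node T ∈ conditioning set.
  P7: blocked at chain node T ∈ conditioning set.
  P8: blocked at fork node T ∈ conditioning set.
{E, T} contains no descendant of C and blocks every backdoor path.
Every element of {E, T} is needed (dropping E leaves P4 open; dropping T leaves P8 open), so no proper subset is valid.
Among all size-2 subsets of the eligible variables, only {E, T} blocks every backdoor path, so it is the unique smallest valid adjustment set.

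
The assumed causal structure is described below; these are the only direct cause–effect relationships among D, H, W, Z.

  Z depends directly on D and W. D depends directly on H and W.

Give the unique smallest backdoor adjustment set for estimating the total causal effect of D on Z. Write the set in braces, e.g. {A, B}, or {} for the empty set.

{W}

Variables eligible for adjustment (non-descendants of D, excluding D and Z): {H, W}.
Backdoor paths from D to Z:
  P1: D <- W -> Z
The empty set is not sufficient: P1 (D <- W -> Z) has no collider blocking it and no conditioned non-collider, so it is open.
Try {W}:
  P1: blocked at fork node W ∈ conditioning set.
{W} contains no descendant of D and blocks every backdoor path.
No other singleton works — e.g. {H} leaves P1 open — so {W} is the unique smallest valid adjustment set.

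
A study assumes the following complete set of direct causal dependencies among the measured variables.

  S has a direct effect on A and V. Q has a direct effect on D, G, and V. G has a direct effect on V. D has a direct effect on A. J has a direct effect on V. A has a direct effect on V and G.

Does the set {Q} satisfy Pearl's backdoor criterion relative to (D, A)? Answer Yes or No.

Yes

Backdoor paths from D to A (paths whose first edge points into D):
  P1: D <- Q -> G <- A
  P2: D <- Q -> G -> V <- S -> A
  P3: D <- Q -> G -> V <- A
  P4: D <- Q -> V <- S -> A
  P5: D <- Q -> V <- A
  P6: D <- Q -> V <- G <- A
Condition 1 (no descendant of D in the set): holds — descendants of D are {A, G, V}; none are in {Q}.
Condition 2 (every backdoor path blocked by {Q}):
  P1: blocked at fork node Q ∈ conditioning set.
  P2: blocked at fork node Q ∈ conditioning set.
  P3: blocked at fork node Q ∈ conditioning set.
  P4: blocked at fork node Q ∈ conditioning set.
  P5: blocked at fork node Q ∈ conditioning set.
  P6: blocked at fork node Q ∈ conditioning set.
{Q} satisfies the backdoor criterion.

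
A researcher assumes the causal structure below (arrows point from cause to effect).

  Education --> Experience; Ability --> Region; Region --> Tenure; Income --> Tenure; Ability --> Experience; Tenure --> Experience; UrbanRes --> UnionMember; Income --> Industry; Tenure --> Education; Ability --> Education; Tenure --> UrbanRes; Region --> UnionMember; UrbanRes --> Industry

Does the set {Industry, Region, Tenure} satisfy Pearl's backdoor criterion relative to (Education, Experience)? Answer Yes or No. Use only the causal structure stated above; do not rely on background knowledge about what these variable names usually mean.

Backdoor paths from Education to Experience (paths whose first edge points into Education):
  P1: Education <- Ability -> Region -> Tenure -> Experience
  P2: Education <- Ability -> Region -> UnionMember <- UrbanRes <- Tenure -> Experience
  P3: Education <- Ability -> Region -> UnionMember <- UrbanRes -> Industry <- Income -> Tenure -> Experience
  P4: Education <- Ability -> Experience
  P5: Education <- Tenure <- Income -> Industry <- UrbanRes -> UnionMember <- Region <- Ability -> Experience
  P6: Education <- Tenure <- Region <- Ability -> Experience
  P7: Education <- Tenure -> Experience
  P8: Education <- Tenure -> UrbanRes -> UnionMember <- Region <- Ability -> Experience
Condition 1 (no descendant of Education in the set): holds — descendants of Education are {Experience}; none are in {Industry, Region, Tenure}.
Condition 2 (every backdoor path blocked by {Industry, Region, Tenure}):
  P1: blocked at chain node Region ∈ conditioning set.
  P2: blocked at chain node Region ∈ conditioning set.
  P3: blocked at chain node Region ∈ conditioning set.
  P4: open — no interior node is in the conditioning set.
  P5: blocked at chain node Tenure ∈ conditioning set.
  P6: blocked at chain node Tenure ∈ conditioning set.
  P7: blocked at fork node Tenure ∈ conditioning set.
  P8: blocked at fork node Tenure ∈ conditioning set.
{Industry, Region, Tenure} does not satisfy the backdoor criterion.

No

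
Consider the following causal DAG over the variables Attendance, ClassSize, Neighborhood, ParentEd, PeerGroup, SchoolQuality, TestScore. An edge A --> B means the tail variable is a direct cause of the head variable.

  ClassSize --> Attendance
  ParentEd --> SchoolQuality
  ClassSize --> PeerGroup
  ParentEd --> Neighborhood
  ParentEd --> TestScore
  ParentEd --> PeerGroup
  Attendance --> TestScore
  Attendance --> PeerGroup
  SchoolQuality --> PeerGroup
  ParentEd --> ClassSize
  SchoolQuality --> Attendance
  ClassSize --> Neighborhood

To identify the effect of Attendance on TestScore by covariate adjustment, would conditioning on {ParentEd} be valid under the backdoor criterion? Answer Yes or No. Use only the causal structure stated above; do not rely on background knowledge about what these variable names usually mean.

Yes

Backdoor paths from Attendance to TestScore (paths whose first edge points into Attendance):
  P1: Attendance <- SchoolQuality <- ParentEd -> TestScore
  P2: Attendance <- SchoolQuality -> PeerGroup <- ParentEd -> TestScore
  P3: Attendance <- SchoolQuality -> PeerGroup <- ClassSize <- ParentEd -> TestScore
  P4: Attendance <- SchoolQuality -> PeerGroup <- ClassSize -> Neighborhood <- ParentEd -> TestScore
  P5: Attendance <- ClassSize <- ParentEd -> TestScore
  P6: Attendance <- ClassSize -> Neighborhood <- ParentEd -> TestScore
  P7: Attendance <- ClassSize -> PeerGroup <- ParentEd -> TestScore
  P8: Attendance <- ClassSize -> PeerGroup <- SchoolQuality <- ParentEd -> TestScore
Condition 1 (no descendant of Attendance in the set): holds — descendants of Attendance are {PeerGroup, TestScore}; none are in {ParentEd}.
Condition 2 (every backdoor path blocked by {ParentEd}):
  P1: blocked at fork node ParentEd ∈ conditioning set.
  P2: blocked at collider PeerGroup (neither it nor any descendant is in the conditioning set).
  P3: blocked at collider PeerGroup (neither it nor any descendant is in the conditioning set).
  P4: blocked at collider PeerGroup (neither it nor any descendant is in the conditioning set).
  P5: blocked at fork node ParentEd ∈ conditioning set.
  P6: blocked at collider Neighborhood (neither it nor any descendant is in the conditioning set).
  P7: blocked at collider PeerGroup (neither it nor any descendant is in the conditioning set).
  P8: blocked at collider PeerGroup (neither it nor any descendant is in the conditioning set).
{ParentEd} satisfies the backdoor criterion.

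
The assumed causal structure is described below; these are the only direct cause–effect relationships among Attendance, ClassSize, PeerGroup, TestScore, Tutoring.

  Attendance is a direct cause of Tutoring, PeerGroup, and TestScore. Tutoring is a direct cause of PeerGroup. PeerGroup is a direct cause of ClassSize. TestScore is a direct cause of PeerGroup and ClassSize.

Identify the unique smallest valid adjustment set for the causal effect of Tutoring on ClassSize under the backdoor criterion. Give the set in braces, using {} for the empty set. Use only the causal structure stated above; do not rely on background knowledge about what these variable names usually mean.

{Attendance}

Variables eligible for adjustment (non-descendants of Tutoring, excluding Tutoring and ClassSize): {Attendance, TestScore}.
Backdoor paths from Tutoring to ClassSize:
  P1: Tutoring <- Attendance -> TestScore -> PeerGroup -> ClassSize
  P2: Tutoring <- Attendance -> TestScore -> ClassSize
  P3: Tutoring <- Attendance -> PeerGroup <- TestScore -> ClassSize
  P4: Tutoring <- Attendance -> PeerGroup -> ClassSize
The empty set is not sufficient: P1 (Tutoring <- Attendance -> TestScore -> PeerGroup -> ClassSize) has no collider blocking it and no conditioned non-collider, so it is open.
Try {Attendance}:
  P1: blocked at fork node Attendance ∈ conditioning set.
  P2: blocked at fork node Attendance ∈ conditioning set.
  P3: blocked at fork node Attendance ∈ conditioning set.
  P4: blocked at fork node Attendance ∈ conditioning set.
{Attendance} contains no descendant of Tutoring and blocks every backdoor path.
No other singleton works — e.g. {TestScore} leaves P4 open — so {Attendance} is the unique smallest valid adjustment set.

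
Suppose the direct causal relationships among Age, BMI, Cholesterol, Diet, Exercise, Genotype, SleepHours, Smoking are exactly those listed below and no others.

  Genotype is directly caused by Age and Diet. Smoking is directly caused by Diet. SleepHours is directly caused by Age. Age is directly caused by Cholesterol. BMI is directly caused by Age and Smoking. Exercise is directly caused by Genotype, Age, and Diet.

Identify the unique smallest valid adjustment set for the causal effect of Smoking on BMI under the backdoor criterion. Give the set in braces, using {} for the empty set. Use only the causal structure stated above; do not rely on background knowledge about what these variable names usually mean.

Variables eligible for adjustment (non-descendants of Smoking, excluding Smoking and BMI): {Age, Cholesterol, Diet, Exercise, Genotype, SleepHours}.
Backdoor paths from Smoking to BMI:
  P1: Smoking <- Diet -> Genotype <- Age -> BMI
  P2: Smoking <- Diet -> Genotype -> Exercise <- Age -> BMI
  P3: Smoking <- Diet -> Exercise <- Age -> BMI
  P4: Smoking <- Diet -> Exercise <- Genotype <- Age -> BMI
Each backdoor path contains an unconditioned collider, so every path is already blocked with the empty conditioning set:
  P1: blocked at collider Genotype (neither it nor any descendant is in the conditioning set).
  P2: blocked at collider Exercise (neither it nor any descendant is in the conditioning set).
  P3: blocked at collider Exercise (neither it nor any descendant is in the conditioning set).
  P4: blocked at collider Exercise (neither it nor any descendant is in the conditioning set).
The empty set is therefore the unique smallest valid set.

{}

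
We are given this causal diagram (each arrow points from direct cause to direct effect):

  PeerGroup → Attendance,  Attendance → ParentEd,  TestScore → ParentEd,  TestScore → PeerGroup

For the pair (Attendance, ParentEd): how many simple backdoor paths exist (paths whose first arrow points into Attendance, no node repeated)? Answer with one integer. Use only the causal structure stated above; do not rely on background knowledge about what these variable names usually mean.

A backdoor path from Attendance to ParentEd is any simple undirected path whose first edge points into Attendance (i.e. leaves Attendance via a parent).
Parents of Attendance: {PeerGroup}.
Enumerating:
  P1: Attendance <- PeerGroup <- TestScore -> ParentEd
That exhausts the simple backdoor paths. Count: 1.

1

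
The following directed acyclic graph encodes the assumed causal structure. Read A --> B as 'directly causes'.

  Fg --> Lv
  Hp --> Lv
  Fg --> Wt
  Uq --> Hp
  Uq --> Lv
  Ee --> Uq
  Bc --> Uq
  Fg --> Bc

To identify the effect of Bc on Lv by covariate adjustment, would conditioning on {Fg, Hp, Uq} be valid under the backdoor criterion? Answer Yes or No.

No

Backdoor paths from Bc to Lv (paths whose first edge points into Bc):
  P1: Bc <- Fg -> Lv
Condition 1 (no descendant of Bc in the set): FAILS — Hp and Uq are descendants of Bc.
Condition 2 (every backdoor path blocked by {Fg, Hp, Uq}):
  P1: blocked at fork node Fg ∈ conditioning set.
{Fg, Hp, Uq} does not satisfy the backdoor criterion.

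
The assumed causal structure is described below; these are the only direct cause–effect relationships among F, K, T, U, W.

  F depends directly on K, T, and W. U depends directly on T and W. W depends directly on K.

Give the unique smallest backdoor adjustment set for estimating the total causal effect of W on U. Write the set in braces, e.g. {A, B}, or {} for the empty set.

{}

Variables eligible for adjustment (non-descendants of W, excluding W and U): {K, T}.
Backdoor paths from W to U:
  P1: W <- K -> F <- T -> U
Each backdoor path contains an unconditioned collider, so every path is already blocked with the empty conditioning set:
  P1: blocked at collider F (neither it nor any descendant is in the conditioning set).
The empty set is therefore the unique smallest valid set.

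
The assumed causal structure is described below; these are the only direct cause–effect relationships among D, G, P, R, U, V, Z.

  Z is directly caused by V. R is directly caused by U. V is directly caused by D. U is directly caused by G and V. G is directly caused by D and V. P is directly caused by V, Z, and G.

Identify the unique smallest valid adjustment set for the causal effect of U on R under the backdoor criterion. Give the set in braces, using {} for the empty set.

{}

Variables eligible for adjustment (non-descendants of U, excluding U and R): {D, G, P, V, Z}.
Backdoor paths from U to R:
  (none)
With no backdoor paths the empty set already satisfies the criterion, and it is trivially minimal.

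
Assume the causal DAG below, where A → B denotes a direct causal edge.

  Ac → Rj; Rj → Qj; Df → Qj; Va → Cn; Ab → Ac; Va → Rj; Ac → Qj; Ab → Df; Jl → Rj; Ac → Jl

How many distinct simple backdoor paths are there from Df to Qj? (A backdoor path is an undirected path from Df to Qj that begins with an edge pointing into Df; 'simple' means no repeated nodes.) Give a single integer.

3

A backdoor path from Df to Qj is any simple undirected path whose first edge points into Df (i.e. leaves Df via a parent).
Parents of Df: {Ab}.
Enumerating:
  P1: Df <- Ab -> Ac -> Jl -> Rj -> Qj
  P2: Df <- Ab -> Ac -> Rj -> Qj
  P3: Df <- Ab -> Ac -> Qj
That exhausts the simple backdoor paths. Count: 3.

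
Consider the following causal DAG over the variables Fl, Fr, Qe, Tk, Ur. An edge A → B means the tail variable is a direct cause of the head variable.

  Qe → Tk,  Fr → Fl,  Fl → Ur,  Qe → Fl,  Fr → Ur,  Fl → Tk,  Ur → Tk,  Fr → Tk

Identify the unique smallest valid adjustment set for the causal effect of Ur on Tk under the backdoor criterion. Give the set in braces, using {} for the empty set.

{Fl, Fr}

Variables eligible for adjustment (non-descendants of Ur, excluding Ur and Tk): {Fl, Fr, Qe}.
Backdoor paths from Ur to Tk:
  P1: Ur <- Fr -> Fl <- Qe -> Tk
  P2: Ur <- Fr -> Fl -> Tk
  P3: Ur <- Fr -> Tk
  P4: Ur <- Fl <- Fr -> Tk
  P5: Ur <- Fl <- Qe -> Tk
  P6: Ur <- Fl -> Tk
The empty set is not sufficient: P2 (Ur <- Fr -> Fl -> Tk) has no collider blocking it and no conditioned non-collider, so it is open.
Try {Fl, Fr}:
  P1: blocked at fork node Fr ∈ conditioning set.
  P2: blocked at fork node Fr ∈ conditioning set.
  P3: blocked at fork node Fr ∈ conditioning set.
  P4: blocked at chain node Fl ∈ conditioning set.
  P5: blocked at chain node Fl ∈ conditioning set.
  P6: blocked at fork node Fl ∈ conditioning set.
{Fl, Fr} contains no descendant of Ur and blocks every backdoor path.
Every element of {Fl, Fr} is needed (dropping Fl leaves P5 open; dropping Fr leaves P1 open), so no proper subset is valid.
Among all size-2 subsets of the eligible variables, only {Fl, Fr} blocks every backdoor path, so it is the unique smallest valid adjustment set.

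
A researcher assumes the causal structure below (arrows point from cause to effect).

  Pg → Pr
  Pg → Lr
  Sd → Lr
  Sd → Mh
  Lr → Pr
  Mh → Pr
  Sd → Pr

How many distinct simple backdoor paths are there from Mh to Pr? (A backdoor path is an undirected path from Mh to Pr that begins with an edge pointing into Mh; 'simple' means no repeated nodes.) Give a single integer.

3

A backdoor path from Mh to Pr is any simple undirected path whose first edge points into Mh (i.e. leaves Mh via a parent).
Parents of Mh: {Sd}.
Enumerating:
  P1: Mh <- Sd -> Lr <- Pg -> Pr
  P2: Mh <- Sd -> Lr -> Pr
  P3: Mh <- Sd -> Pr
That exhausts the simple backdoor paths. Count: 3.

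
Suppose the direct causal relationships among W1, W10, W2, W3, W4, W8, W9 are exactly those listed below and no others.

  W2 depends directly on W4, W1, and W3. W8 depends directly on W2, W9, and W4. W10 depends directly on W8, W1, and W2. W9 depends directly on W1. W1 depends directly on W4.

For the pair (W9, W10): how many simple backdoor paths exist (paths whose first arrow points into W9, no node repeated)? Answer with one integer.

8

A backdoor path from W9 to W10 is any simple undirected path whose first edge points into W9 (i.e. leaves W9 via a parent).
Parents of W9: {W1}.
Enumerating:
  P1: W9 <- W1 <- W4 -> W2 -> W8 -> W10
  P2: W9 <- W1 <- W4 -> W2 -> W10
  P3: W9 <- W1 <- W4 -> W8 <- W2 -> W10
  P4: W9 <- W1 <- W4 -> W8 -> W10
  P5: W9 <- W1 -> W2 <- W4 -> W8 -> W10
  P6: W9 <- W1 -> W2 -> W8 -> W10
  P7: W9 <- W1 -> W2 -> W10
  P8: W9 <- W1 -> W10
That exhausts the simple backdoor paths. Count: 8.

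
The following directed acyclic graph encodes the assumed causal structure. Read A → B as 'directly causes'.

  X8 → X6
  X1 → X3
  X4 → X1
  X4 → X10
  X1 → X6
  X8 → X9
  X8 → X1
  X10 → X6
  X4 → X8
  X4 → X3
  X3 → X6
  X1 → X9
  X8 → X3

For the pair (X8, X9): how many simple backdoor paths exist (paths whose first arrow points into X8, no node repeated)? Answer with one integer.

5

A backdoor path from X8 to X9 is any simple undirected path whose first edge points into X8 (i.e. leaves X8 via a parent).
Parents of X8: {X4}.
Enumerating:
  P1: X8 <- X4 -> X10 -> X6 <- X1 -> X9
  P2: X8 <- X4 -> X10 -> X6 <- X3 <- X1 -> X9
  P3: X8 <- X4 -> X1 -> X9
  P4: X8 <- X4 -> X3 <- X1 -> X9
  P5: X8 <- X4 -> X3 -> X6 <- X1 -> X9
That exhausts the simple backdoor paths. Count: 5.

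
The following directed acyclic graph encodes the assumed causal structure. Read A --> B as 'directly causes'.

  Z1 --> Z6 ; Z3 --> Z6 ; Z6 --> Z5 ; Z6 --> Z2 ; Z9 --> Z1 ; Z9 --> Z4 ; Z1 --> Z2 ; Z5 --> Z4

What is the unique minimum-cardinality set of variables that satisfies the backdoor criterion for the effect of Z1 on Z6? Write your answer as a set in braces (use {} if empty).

{}

Variables eligible for adjustment (non-descendants of Z1, excluding Z1 and Z6): {Z3, Z9}.
Backdoor paths from Z1 to Z6:
  P1: Z1 <- Z9 -> Z4 <- Z5 <- Z6
Each backdoor path contains an unconditioned collider, so every path is already blocked with the empty conditioning set:
  P1: blocked at collider Z4 (neither it nor any descendant is in the conditioning set).
The empty set is therefore the unique smallest valid set.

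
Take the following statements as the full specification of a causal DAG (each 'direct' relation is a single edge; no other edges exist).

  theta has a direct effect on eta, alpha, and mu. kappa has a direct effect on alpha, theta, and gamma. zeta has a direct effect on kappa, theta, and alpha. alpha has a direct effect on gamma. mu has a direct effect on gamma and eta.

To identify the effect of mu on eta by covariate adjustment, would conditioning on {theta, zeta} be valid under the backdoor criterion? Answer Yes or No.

Yes

Backdoor paths from mu to eta (paths whose first edge points into mu):
  P1: mu <- theta -> eta
Condition 1 (no descendant of mu in the set): holds — descendants of mu are {eta, gamma}; none are in {theta, zeta}.
Condition 2 (every backdoor path blocked by {theta, zeta}):
  P1: blocked at fork node theta ∈ conditioning set.
{theta, zeta} satisfies the backdoor criterion.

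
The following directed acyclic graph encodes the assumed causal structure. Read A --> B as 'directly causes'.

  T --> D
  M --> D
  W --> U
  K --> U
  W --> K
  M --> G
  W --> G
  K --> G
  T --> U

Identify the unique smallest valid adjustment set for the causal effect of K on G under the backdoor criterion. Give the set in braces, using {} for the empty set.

Variables eligible for adjustment (non-descendants of K, excluding K and G): {D, M, T, W}.
Backdoor paths from K to G:
  P1: K <- W -> U <- T -> D <- M -> G
  P2: K <- W -> G
The empty set is not sufficient: P2 (K <- W -> G) has no collider blocking it and no conditioned non-collider, so it is open.
Try {W}:
  P1: blocked at fork node W ∈ conditioning set.
  P2: blocked at fork node W ∈ conditioning set.
{W} contains no descendant of K and blocks every backdoor path.
No other singleton works — e.g. {T} leaves P2 open — so {W} is the unique smallest valid adjustment set.

{W}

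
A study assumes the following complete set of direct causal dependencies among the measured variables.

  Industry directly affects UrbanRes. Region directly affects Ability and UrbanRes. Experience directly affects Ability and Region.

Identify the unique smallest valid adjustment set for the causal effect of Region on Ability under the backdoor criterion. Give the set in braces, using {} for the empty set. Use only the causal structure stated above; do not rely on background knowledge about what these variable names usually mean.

Variables eligible for adjustment (non-descendants of Region, excluding Region and Ability): {Experience, Industry}.
Backdoor paths from Region to Ability:
  P1: Region <- Experience -> Ability
The empty set is not sufficient: P1 (Region <- Experience -> Ability) has no collider blocking it and no conditioned non-collider, so it is open.
Try {Experience}:
  P1: blocked at fork node Experience ∈ conditioning set.
{Experience} contains no descendant of Region and blocks every backdoor path.
No other singleton works — e.g. {Industry} leaves P1 open — so {Experience} is the unique smallest valid adjustment set.

{Experience}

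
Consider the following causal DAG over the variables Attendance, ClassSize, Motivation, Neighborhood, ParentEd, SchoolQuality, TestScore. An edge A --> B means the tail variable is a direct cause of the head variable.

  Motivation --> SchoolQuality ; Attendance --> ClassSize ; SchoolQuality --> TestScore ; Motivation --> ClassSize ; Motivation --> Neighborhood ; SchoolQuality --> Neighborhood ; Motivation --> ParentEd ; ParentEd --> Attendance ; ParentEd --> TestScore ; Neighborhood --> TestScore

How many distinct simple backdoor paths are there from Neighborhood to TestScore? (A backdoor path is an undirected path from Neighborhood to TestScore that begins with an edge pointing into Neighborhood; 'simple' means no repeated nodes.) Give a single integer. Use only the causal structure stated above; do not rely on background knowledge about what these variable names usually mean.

A backdoor path from Neighborhood to TestScore is any simple undirected path whose first edge points into Neighborhood (i.e. leaves Neighborhood via a parent).
Parents of Neighborhood: {Motivation, SchoolQuality}.
Enumerating:
  P1: Neighborhood <- Motivation -> SchoolQuality -> TestScore
  P2: Neighborhood <- Motivation -> ParentEd -> TestScore
  P3: Neighborhood <- Motivation -> ClassSize <- Attendance <- ParentEd -> TestScore
  P4: Neighborhood <- SchoolQuality <- Motivation -> ParentEd -> TestScore
  P5: Neighborhood <- SchoolQuality <- Motivation -> ClassSize <- Attendance <- ParentEd -> TestScore
  P6: Neighborhood <- SchoolQuality -> TestScore
That exhausts the simple backdoor paths. Count: 6.

6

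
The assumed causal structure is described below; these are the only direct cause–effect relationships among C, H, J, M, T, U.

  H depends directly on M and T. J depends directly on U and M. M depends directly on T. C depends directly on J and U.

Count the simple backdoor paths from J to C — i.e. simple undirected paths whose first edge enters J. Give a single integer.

1

A backdoor path from J to C is any simple undirected path whose first edge points into J (i.e. leaves J via a parent).
Parents of J: {M, U}.
Enumerating:
  P1: J <- U -> C
That exhausts the simple backdoor paths. Count: 1.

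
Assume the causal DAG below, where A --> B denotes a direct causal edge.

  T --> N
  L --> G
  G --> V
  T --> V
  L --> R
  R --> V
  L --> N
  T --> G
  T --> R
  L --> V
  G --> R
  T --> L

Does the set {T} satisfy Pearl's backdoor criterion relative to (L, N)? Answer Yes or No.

Backdoor paths from L to N (paths whose first edge points into L):
  P1: L <- T -> N
Condition 1 (no descendant of L in the set): holds — descendants of L are {G, N, R, V}; none are in {T}.
Condition 2 (every backdoor path blocked by {T}):
  P1: blocked at fork node T ∈ conditioning set.
{T} satisfies the backdoor criterion.

Yes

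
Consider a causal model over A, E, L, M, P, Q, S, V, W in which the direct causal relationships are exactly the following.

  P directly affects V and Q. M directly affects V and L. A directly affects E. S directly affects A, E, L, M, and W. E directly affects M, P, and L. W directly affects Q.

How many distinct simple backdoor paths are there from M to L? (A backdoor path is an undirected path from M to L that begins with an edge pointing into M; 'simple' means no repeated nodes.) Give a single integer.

8

A backdoor path from M to L is any simple undirected path whose first edge points into M (i.e. leaves M via a parent).
Parents of M: {E, S}.
Enumerating:
  P1: M <- S -> A -> E -> L
  P2: M <- S -> E -> L
  P3: M <- S -> W -> Q <- P <- E -> L
  P4: M <- S -> L
  P5: M <- E <- S -> L
  P6: M <- E <- A <- S -> L
  P7: M <- E -> P -> Q <- W <- S -> L
  P8: M <- E -> L
That exhausts the simple backdoor paths. Count: 8.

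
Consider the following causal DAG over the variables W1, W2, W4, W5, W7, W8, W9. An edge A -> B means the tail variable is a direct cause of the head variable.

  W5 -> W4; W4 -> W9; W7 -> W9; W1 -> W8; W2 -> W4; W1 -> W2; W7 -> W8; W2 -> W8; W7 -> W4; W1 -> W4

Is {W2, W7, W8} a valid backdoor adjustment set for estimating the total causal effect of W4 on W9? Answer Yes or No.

Yes

Backdoor paths from W4 to W9 (paths whose first edge points into W4):
  P1: W4 <- W1 -> W2 -> W8 <- W7 -> W9
  P2: W4 <- W1 -> W8 <- W7 -> W9
  P3: W4 <- W2 <- W1 -> W8 <- W7 -> W9
  P4: W4 <- W2 -> W8 <- W7 -> W9
  P5: W4 <- W7 -> W9
Condition 1 (no descendant of W4 in the set): holds — descendants of W4 are {W9}; none are in {W2, W7, W8}.
Condition 2 (every backdoor path blocked by {W2, W7, W8}):
  P1: blocked at chain node W2 ∈ conditioning set.
  P2: blocked at fork node W7 ∈ conditioning set.
  P3: blocked at chain node W2 ∈ conditioning set.
  P4: blocked at fork node W2 ∈ conditioning set.
  P5: blocked at fork node W7 ∈ conditioning set.
{W2, W7, W8} satisfies the backdoor criterion.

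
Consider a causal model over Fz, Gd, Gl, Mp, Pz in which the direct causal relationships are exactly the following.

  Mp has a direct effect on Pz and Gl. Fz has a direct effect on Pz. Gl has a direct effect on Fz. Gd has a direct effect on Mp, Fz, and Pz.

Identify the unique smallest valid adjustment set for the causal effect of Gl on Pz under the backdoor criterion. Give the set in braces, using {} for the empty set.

Variables eligible for adjustment (non-descendants of Gl, excluding Gl and Pz): {Gd, Mp}.
Backdoor paths from Gl to Pz:
  P1: Gl <- Mp <- Gd -> Fz -> Pz
  P2: Gl <- Mp <- Gd -> Pz
  P3: Gl <- Mp -> Pz
The empty set is not sufficient: P1 (Gl <- Mp <- Gd -> Fz -> Pz) has no collider blocking it and no conditioned non-collider, so it is open.
Try {Mp}:
  P1: blocked at chain node Mp ∈ conditioning set.
  P2: blocked at chain node Mp ∈ conditioning set.
  P3: blocked at fork node Mp ∈ conditioning set.
{Mp} contains no descendant of Gl and blocks every backdoor path.
No other singleton works — e.g. {Gd} leaves P3 open — so {Mp} is the unique smallest valid adjustment set.

{Mp}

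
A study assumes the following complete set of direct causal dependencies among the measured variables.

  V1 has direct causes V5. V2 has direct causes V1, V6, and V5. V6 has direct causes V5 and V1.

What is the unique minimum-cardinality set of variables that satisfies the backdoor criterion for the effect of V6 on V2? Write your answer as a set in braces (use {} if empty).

{V1, V5}

Variables eligible for adjustment (non-descendants of V6, excluding V6 and V2): {V1, V5}.
Backdoor paths from V6 to V2:
  P1: V6 <- V5 -> V1 -> V2
  P2: V6 <- V5 -> V2
  P3: V6 <- V1 <- V5 -> V2
  P4: V6 <- V1 -> V2
The empty set is not sufficient: P1 (V6 <- V5 -> V1 -> V2) has no collider blocking it and no conditioned non-collider, so it is open.
Try {V1, V5}:
  P1: blocked at fork node V5 ∈ conditioning set.
  P2: blocked at fork node V5 ∈ conditioning set.
  P3: blocked at chain node V1 ∈ conditioning set.
  P4: blocked at fork node V1 ∈ conditioning set.
{V1, V5} contains no descendant of V6 and blocks every backdoor path.
Every element of {V1, V5} is needed (dropping V1 leaves P4 open; dropping V5 leaves P2 open), so no proper subset is valid.
Among all size-2 subsets of the eligible variables, only {V1, V5} blocks every backdoor path, so it is the unique smallest valid adjustment set.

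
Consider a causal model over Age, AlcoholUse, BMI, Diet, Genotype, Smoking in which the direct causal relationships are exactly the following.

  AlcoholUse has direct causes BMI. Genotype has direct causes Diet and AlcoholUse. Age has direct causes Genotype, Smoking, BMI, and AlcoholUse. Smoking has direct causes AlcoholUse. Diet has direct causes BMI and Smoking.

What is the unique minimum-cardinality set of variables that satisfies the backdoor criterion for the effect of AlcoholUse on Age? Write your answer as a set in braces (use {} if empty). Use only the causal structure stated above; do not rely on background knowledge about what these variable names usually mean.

Variables eligible for adjustment (non-descendants of AlcoholUse, excluding AlcoholUse and Age): {BMI}.
Backdoor paths from AlcoholUse to Age:
  P1: AlcoholUse <- BMI -> Diet <- Smoking -> Age
  P2: AlcoholUse <- BMI -> Diet -> Genotype -> Age
  P3: AlcoholUse <- BMI -> Age
The empty set is not sufficient: P2 (AlcoholUse <- BMI -> Diet -> Genotype -> Age) has no collider blocking it and no conditioned non-collider, so it is open.
Try {BMI}:
  P1: blocked at fork node BMI ∈ conditioning set.
  P2: blocked at fork node BMI ∈ conditioning set.
  P3: blocked at fork node BMI ∈ conditioning set.
{BMI} contains no descendant of AlcoholUse and blocks every backdoor path.
{BMI} is the unique smallest valid adjustment set.

{BMI}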